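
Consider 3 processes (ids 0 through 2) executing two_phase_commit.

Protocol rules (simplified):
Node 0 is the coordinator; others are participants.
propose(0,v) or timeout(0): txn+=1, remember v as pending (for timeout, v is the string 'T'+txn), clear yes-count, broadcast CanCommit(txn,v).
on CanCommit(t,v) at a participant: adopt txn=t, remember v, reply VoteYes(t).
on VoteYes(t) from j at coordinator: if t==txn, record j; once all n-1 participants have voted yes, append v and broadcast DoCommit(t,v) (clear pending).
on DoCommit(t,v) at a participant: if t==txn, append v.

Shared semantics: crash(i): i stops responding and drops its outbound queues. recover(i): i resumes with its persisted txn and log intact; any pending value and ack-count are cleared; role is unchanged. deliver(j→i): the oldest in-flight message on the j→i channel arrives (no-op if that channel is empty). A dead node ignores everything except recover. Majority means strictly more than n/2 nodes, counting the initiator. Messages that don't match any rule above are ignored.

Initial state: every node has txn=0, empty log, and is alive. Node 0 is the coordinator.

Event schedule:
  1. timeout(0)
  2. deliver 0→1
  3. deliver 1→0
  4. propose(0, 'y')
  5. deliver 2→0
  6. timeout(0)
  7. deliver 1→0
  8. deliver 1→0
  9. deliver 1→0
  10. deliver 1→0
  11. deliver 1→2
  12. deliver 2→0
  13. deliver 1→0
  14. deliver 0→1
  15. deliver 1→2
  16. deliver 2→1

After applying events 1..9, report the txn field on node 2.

0

after 1 — timeout(0): n0:coor/t1/[-]
after 2 — deliver 0→1: n1:part/t1/[-]
after 3 — deliver 1→0: ·
after 4 — propose(0,'y'): n0:coor/t2/[-]
after 5 — deliver 2→0: ·
after 6 — timeout(0): n0:coor/t3/[-]
after 7 — deliver 1→0: ·
after 8 — deliver 1→0: ·
after 9 — deliver 1→0: ·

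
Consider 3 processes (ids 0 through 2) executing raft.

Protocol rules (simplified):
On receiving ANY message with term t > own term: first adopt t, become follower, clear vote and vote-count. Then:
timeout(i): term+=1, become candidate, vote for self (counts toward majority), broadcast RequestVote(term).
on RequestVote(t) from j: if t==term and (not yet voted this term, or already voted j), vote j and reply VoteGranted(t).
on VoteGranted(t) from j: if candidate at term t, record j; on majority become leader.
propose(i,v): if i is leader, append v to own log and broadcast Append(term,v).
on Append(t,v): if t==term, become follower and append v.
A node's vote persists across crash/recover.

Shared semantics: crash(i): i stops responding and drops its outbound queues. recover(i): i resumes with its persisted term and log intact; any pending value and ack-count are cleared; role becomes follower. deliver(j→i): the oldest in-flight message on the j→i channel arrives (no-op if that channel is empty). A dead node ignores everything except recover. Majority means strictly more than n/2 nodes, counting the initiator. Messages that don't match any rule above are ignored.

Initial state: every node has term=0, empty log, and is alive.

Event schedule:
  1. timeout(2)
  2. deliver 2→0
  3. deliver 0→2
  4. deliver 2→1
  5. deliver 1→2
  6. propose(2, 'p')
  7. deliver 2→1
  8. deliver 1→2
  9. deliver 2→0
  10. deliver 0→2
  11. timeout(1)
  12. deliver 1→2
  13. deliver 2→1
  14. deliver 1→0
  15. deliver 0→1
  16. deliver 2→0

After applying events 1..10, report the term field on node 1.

step 1 timeout(2): 2={cand,t=1,log=-}
step 2 deliver 2→0: 0={foll,t=1,log=-}
step 3 deliver 0→2: 2={lead,t=1,log=-}
step 4 deliver 2→1: 1={foll,t=1,log=-}
step 5 deliver 1→2: —
step 6 propose(2,'p'): 2={lead,t=1,log=p}
step 7 deliver 2→1: 1={foll,t=1,log=p}
step 8 deliver 1→2: —
step 9 deliver 2→0: 0={foll,t=1,log=p}
step 10 deliver 0→2: —

1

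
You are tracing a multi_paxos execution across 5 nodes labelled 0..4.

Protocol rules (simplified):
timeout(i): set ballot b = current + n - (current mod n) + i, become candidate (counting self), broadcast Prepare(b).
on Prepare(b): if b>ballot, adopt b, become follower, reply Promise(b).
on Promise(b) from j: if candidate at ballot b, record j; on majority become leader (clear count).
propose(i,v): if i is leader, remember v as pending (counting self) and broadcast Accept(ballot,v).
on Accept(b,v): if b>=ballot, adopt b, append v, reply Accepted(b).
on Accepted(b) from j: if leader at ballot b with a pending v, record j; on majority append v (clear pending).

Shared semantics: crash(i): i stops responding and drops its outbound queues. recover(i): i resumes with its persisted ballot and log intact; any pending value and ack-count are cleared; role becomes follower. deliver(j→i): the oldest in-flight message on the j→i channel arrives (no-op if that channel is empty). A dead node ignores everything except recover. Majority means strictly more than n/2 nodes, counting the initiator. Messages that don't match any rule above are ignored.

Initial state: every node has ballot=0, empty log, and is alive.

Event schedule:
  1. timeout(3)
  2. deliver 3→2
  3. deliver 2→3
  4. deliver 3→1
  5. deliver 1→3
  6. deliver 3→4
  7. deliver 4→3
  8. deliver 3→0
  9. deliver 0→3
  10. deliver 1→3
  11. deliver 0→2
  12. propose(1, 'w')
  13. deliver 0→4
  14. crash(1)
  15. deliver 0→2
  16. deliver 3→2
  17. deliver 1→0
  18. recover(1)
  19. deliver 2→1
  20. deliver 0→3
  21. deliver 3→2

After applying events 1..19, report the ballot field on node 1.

8

e1 timeout(3): 3[cand,b=8,-]
e2 deliver 3→2: 2[foll,b=8,-]
e3 deliver 2→3: ·
e4 deliver 3→1: 1[foll,b=8,-]
e5 deliver 1→3: 3[lead,b=8,-]
e6 deliver 3→4: 4[foll,b=8,-]
e7 deliver 4→3: ·
e8 deliver 3→0: 0[foll,b=8,-]
e9 deliver 0→3: ·
e10 deliver 1→3: ·
e11 deliver 0→2: ·
e12 propose(1,'w'): ·
e13 deliver 0→4: ·
e14 crash(1): 1[✗foll,b=8,-]
e15 deliver 0→2: ·
e16 deliver 3→2: ·
e17 deliver 1→0: ·
e18 recover(1): 1[foll,b=8,-]
e19 deliver 2→1: ·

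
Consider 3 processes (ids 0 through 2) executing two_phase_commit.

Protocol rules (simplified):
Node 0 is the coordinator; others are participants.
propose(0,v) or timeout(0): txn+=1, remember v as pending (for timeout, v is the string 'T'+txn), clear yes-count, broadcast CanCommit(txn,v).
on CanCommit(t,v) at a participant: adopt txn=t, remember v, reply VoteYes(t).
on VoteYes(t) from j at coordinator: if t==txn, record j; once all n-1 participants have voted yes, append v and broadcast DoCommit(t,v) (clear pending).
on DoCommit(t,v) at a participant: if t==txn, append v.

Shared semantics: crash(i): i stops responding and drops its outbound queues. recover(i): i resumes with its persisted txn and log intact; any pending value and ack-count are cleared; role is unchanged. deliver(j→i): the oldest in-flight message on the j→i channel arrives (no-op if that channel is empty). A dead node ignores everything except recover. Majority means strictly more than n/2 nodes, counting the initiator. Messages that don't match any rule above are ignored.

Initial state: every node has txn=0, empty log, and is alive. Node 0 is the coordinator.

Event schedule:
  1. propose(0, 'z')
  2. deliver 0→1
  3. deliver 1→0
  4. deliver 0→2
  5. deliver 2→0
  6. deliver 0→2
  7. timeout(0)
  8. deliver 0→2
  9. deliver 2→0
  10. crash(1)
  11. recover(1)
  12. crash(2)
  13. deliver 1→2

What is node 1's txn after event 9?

1

step 1 propose(0,'z'): 0={coor,t=1,log=-}
step 2 deliver 0→1: 1={part,t=1,log=-}
step 3 deliver 1→0: —
step 4 deliver 0→2: 2={part,t=1,log=-}
step 5 deliver 2→0: 0={coor,t=1,log=z}
step 6 deliver 0→2: 2={part,t=1,log=z}
step 7 timeout(0): 0={coor,t=2,log=z}
step 8 deliver 0→2: 2={part,t=2,log=z}
step 9 deliver 2→0: —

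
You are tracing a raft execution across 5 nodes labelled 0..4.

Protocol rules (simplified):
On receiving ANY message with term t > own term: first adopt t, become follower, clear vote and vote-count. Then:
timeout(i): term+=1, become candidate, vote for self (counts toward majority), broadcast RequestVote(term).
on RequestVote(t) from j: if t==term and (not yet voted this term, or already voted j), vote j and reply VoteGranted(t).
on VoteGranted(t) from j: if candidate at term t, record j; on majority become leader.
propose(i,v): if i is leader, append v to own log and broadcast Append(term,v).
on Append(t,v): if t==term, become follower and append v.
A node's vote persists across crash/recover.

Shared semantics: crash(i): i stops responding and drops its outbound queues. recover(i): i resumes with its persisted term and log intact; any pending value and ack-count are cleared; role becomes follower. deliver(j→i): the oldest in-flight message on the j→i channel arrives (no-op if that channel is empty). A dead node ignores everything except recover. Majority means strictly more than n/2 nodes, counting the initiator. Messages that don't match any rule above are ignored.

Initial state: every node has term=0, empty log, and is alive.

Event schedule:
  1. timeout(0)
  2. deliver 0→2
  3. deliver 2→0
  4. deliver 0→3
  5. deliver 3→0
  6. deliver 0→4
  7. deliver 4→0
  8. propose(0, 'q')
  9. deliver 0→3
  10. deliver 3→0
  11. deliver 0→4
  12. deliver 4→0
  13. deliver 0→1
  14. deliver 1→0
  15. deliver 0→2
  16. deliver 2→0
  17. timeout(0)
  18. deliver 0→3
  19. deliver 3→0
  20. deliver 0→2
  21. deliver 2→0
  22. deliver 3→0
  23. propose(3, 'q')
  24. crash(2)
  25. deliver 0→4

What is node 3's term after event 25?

2

1. timeout(0):  <0:cand t1 ->
2. deliver 0→2:  <2:foll t1 ->
3. deliver 2→0:  nop
4. deliver 0→3:  <3:foll t1 ->
5. deliver 3→0:  <0:lead t1 ->
6. deliver 0→4:  <4:foll t1 ->
7. deliver 4→0:  nop
8. propose(0,'q'):  <0:lead t1 q>
9. deliver 0→3:  <3:foll t1 q>
10. deliver 3→0:  nop
11. deliver 0→4:  <4:foll t1 q>
12. deliver 4→0:  nop
13. deliver 0→1:  <1:foll t1 ->
14. deliver 1→0:  nop
15. deliver 0→2:  <2:foll t1 q>
16. deliver 2→0:  nop
17. timeout(0):  <0:cand t2 q>
18. deliver 0→3:  <3:foll t2 q>
19. deliver 3→0:  nop
20. deliver 0→2:  <2:foll t2 q>
21. deliver 2→0:  <0:lead t2 q>
22. deliver 3→0:  nop
23. propose(3,'q'):  nop
24. crash(2):  <2:✗foll t2 q>
25. deliver 0→4:  <4:foll t2 q>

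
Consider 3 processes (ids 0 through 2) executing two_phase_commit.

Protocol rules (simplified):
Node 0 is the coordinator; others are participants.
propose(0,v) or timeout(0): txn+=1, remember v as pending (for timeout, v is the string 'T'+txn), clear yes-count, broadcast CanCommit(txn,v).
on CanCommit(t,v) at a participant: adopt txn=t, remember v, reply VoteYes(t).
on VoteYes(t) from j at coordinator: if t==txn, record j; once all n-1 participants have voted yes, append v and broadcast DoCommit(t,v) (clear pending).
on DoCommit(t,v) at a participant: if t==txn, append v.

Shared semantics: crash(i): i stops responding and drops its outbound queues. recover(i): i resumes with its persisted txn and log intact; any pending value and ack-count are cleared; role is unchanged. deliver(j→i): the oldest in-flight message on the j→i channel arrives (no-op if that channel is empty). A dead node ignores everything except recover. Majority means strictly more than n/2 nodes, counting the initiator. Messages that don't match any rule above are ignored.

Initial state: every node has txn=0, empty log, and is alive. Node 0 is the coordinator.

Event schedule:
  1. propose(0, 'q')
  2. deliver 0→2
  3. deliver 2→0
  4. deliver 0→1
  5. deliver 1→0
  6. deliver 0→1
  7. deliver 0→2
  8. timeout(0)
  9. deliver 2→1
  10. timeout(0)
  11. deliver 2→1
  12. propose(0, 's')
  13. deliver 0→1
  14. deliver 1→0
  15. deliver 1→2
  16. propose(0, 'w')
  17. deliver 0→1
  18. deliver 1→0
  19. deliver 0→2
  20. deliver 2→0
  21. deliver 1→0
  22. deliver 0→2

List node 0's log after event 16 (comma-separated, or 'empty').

1. propose(0,'q'):  <0:coor t1 ->
2. deliver 0→2:  <2:part t1 ->
3. deliver 2→0:  nop
4. deliver 0→1:  <1:part t1 ->
5. deliver 1→0:  <0:coor t1 q>
6. deliver 0→1:  <1:part t1 q>
7. deliver 0→2:  <2:part t1 q>
8. timeout(0):  <0:coor t2 q>
9. deliver 2→1:  nop
10. timeout(0):  <0:coor t3 q>
11. deliver 2→1:  nop
12. propose(0,'s'):  <0:coor t4 q>
13. deliver 0→1:  <1:part t2 q>
14. deliver 1→0:  nop
15. deliver 1→2:  nop
16. propose(0,'w'):  <0:coor t5 q>

q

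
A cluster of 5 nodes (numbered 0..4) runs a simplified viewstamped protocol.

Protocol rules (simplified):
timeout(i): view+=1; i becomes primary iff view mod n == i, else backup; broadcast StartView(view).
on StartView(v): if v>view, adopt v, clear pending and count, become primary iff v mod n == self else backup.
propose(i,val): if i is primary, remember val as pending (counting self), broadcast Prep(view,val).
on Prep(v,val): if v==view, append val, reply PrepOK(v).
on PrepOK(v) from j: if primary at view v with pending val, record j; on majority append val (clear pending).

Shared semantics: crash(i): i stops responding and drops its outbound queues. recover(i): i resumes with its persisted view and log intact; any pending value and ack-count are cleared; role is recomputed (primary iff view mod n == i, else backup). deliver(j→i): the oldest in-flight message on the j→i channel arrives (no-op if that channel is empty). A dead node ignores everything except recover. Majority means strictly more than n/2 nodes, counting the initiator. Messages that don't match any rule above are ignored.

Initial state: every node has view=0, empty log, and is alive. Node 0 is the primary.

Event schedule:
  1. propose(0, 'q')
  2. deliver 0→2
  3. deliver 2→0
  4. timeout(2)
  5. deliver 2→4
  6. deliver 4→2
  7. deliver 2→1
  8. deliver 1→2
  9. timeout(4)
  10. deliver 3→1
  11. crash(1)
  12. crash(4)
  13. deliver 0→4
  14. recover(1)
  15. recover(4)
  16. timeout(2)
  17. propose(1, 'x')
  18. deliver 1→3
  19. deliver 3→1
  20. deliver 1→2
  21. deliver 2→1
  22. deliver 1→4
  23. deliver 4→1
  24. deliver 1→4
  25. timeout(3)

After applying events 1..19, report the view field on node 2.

2

1. propose(0,'q'):  nop
2. deliver 0→2:  <2:back v0 q>
3. deliver 2→0:  nop
4. timeout(2):  <2:back v1 q>
5. deliver 2→4:  <4:back v1 ->
6. deliver 4→2:  nop
7. deliver 2→1:  <1:prim v1 ->
8. deliver 1→2:  nop
9. timeout(4):  <4:back v2 ->
10. deliver 3→1:  nop
11. crash(1):  <1:✗prim v1 ->
12. crash(4):  <4:✗back v2 ->
13. deliver 0→4:  nop
14. recover(1):  <1:prim v1 ->
15. recover(4):  <4:back v2 ->
16. timeout(2):  <2:prim v2 q>
17. propose(1,'x'):  nop
18. deliver 1→3:  nop
19. deliver 3→1:  nop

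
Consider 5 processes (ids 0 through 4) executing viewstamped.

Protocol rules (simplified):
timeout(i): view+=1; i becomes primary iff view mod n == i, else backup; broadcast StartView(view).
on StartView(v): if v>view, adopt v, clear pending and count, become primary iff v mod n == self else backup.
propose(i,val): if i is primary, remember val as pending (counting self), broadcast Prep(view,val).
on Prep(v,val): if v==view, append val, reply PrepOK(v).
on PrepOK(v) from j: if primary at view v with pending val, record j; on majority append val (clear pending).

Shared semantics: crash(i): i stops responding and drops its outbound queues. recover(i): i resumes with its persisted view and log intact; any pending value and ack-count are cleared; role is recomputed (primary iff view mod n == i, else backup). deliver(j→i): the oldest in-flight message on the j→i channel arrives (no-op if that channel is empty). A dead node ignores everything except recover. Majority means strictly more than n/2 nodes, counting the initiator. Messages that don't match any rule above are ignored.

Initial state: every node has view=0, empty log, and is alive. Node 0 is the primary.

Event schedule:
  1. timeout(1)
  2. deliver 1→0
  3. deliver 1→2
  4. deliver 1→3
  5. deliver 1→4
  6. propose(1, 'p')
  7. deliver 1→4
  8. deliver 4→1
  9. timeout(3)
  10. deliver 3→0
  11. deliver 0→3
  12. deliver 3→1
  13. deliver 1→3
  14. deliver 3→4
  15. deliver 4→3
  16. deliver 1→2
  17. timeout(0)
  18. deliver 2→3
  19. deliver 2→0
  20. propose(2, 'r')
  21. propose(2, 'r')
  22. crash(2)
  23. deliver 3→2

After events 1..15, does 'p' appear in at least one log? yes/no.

after 1 — timeout(1): n1:prim/v1/[-]
after 2 — deliver 1→0: n0:back/v1/[-]
after 3 — deliver 1→2: n2:back/v1/[-]
after 4 — deliver 1→3: n3:back/v1/[-]
after 5 — deliver 1→4: n4:back/v1/[-]
after 6 — propose(1,'p'): ·
after 7 — deliver 1→4: n4:back/v1/[p]
after 8 — deliver 4→1: ·
after 9 — timeout(3): n3:back/v2/[-]
after 10 — deliver 3→0: n0:back/v2/[-]
after 11 — deliver 0→3: ·
after 12 — deliver 3→1: n1:back/v2/[-]
after 13 — deliver 1→3: ·
after 14 — deliver 3→4: n4:back/v2/[p]
after 15 — deliver 4→3: ·

yes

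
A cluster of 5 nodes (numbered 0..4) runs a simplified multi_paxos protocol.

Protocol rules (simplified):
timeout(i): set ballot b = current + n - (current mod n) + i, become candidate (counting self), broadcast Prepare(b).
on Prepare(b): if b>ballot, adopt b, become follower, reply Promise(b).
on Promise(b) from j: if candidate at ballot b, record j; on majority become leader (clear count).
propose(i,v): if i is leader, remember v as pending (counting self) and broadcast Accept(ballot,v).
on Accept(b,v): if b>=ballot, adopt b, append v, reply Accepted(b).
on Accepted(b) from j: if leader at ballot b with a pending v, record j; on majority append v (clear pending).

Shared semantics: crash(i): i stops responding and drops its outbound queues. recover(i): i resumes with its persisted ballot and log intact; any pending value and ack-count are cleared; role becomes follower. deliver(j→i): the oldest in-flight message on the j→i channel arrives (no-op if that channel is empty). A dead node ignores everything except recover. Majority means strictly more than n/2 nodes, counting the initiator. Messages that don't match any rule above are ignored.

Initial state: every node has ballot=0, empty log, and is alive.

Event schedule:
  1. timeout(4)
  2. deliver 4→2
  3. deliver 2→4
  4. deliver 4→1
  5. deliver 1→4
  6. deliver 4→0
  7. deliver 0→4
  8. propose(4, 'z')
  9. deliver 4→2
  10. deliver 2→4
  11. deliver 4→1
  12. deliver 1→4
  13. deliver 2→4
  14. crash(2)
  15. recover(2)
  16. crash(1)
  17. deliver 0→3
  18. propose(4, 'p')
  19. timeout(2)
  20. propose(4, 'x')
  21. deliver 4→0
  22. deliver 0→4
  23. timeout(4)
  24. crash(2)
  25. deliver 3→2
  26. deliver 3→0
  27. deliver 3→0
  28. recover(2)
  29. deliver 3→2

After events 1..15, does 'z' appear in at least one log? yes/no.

step 1 timeout(4): 4={cand,b=9,log=-}
step 2 deliver 4→2: 2={foll,b=9,log=-}
step 3 deliver 2→4: —
step 4 deliver 4→1: 1={foll,b=9,log=-}
step 5 deliver 1→4: 4={lead,b=9,log=-}
step 6 deliver 4→0: 0={foll,b=9,log=-}
step 7 deliver 0→4: —
step 8 propose(4,'z'): —
step 9 deliver 4→2: 2={foll,b=9,log=z}
step 10 deliver 2→4: —
step 11 deliver 4→1: 1={foll,b=9,log=z}
step 12 deliver 1→4: 4={lead,b=9,log=z}
step 13 deliver 2→4: —
step 14 crash(2): 2={✗foll,b=9,log=z}
step 15 recover(2): 2={foll,b=9,log=z}

yes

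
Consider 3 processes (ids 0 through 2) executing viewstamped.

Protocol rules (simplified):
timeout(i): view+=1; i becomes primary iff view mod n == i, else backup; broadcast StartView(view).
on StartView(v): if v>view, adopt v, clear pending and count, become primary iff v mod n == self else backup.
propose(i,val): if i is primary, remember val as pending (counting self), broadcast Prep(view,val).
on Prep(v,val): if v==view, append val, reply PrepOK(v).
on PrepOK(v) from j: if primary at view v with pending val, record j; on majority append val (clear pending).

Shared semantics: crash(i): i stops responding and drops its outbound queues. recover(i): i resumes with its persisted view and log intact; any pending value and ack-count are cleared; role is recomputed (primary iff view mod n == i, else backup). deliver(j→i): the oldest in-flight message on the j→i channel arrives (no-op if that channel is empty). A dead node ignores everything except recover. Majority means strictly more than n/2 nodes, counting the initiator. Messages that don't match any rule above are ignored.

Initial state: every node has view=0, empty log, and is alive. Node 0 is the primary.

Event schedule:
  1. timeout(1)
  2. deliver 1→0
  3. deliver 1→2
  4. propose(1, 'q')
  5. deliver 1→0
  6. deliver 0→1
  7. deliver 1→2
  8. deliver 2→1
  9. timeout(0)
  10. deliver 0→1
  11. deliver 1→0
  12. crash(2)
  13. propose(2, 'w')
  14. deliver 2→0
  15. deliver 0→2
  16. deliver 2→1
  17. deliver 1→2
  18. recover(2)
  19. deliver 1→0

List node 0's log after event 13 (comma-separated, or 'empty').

step 1 timeout(1): 1={prim,v=1,log=-}
step 2 deliver 1→0: 0={back,v=1,log=-}
step 3 deliver 1→2: 2={back,v=1,log=-}
step 4 propose(1,'q'): —
step 5 deliver 1→0: 0={back,v=1,log=q}
step 6 deliver 0→1: 1={prim,v=1,log=q}
step 7 deliver 1→2: 2={back,v=1,log=q}
step 8 deliver 2→1: —
step 9 timeout(0): 0={back,v=2,log=q}
step 10 deliver 0→1: 1={back,v=2,log=q}
step 11 deliver 1→0: —
step 12 crash(2): 2={✗back,v=1,log=q}
step 13 propose(2,'w'): —

q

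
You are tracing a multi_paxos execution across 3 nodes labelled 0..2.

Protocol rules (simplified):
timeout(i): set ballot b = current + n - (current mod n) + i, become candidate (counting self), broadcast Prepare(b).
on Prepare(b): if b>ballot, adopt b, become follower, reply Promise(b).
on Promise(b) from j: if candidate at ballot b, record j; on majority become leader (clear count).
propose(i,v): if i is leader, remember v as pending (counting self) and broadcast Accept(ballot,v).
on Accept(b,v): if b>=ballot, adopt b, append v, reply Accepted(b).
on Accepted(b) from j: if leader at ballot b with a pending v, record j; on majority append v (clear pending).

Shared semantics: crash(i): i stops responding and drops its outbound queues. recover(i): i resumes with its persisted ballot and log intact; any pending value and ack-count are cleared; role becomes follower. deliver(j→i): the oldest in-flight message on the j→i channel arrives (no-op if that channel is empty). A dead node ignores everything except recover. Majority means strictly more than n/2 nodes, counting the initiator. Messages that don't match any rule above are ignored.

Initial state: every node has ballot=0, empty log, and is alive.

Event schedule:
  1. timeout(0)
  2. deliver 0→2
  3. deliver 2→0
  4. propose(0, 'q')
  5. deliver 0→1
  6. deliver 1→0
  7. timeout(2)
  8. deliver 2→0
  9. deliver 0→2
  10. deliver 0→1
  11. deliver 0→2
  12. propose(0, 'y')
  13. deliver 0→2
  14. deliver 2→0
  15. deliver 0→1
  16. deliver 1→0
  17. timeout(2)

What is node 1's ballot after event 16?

3

after 1 — timeout(0): n0:cand/b3/[-]
after 2 — deliver 0→2: n2:foll/b3/[-]
after 3 — deliver 2→0: n0:lead/b3/[-]
after 4 — propose(0,'q'): ·
after 5 — deliver 0→1: n1:foll/b3/[-]
after 6 — deliver 1→0: ·
after 7 — timeout(2): n2:cand/b8/[-]
after 8 — deliver 2→0: n0:foll/b8/[-]
after 9 — deliver 0→2: ·
after 10 — deliver 0→1: n1:foll/b3/[q]
after 11 — deliver 0→2: n2:lead/b8/[-]
after 12 — propose(0,'y'): ·
after 13 — deliver 0→2: ·
after 14 — deliver 2→0: ·
after 15 — deliver 0→1: ·
after 16 — deliver 1→0: ·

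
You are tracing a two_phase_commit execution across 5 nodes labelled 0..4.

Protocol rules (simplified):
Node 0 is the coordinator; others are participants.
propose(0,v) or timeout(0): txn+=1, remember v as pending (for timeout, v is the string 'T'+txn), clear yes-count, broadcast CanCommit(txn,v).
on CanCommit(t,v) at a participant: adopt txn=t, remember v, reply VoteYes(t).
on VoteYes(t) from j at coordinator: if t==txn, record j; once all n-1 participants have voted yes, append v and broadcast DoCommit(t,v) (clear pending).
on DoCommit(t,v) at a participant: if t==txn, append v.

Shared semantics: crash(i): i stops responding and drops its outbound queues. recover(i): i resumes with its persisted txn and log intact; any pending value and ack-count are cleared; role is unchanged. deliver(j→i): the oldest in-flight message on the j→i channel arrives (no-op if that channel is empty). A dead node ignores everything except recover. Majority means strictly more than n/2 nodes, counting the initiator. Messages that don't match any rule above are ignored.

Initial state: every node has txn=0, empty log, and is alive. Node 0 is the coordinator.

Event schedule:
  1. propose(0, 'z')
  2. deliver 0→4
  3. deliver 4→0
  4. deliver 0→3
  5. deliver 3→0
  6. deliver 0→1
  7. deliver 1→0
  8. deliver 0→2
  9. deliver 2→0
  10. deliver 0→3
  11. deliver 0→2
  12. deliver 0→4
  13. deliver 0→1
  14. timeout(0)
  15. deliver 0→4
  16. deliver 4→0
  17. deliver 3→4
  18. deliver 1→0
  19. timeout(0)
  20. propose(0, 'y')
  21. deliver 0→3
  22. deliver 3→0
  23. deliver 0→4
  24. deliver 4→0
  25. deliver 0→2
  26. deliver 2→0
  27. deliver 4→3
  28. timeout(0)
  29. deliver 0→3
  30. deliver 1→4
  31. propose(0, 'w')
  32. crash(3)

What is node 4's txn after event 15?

2

e1 propose(0,'z'): 0[coor,t=1,-]
e2 deliver 0→4: 4[part,t=1,-]
e3 deliver 4→0: ·
e4 deliver 0→3: 3[part,t=1,-]
e5 deliver 3→0: ·
e6 deliver 0→1: 1[part,t=1,-]
e7 deliver 1→0: ·
e8 deliver 0→2: 2[part,t=1,-]
e9 deliver 2→0: 0[coor,t=1,z]
e10 deliver 0→3: 3[part,t=1,z]
e11 deliver 0→2: 2[part,t=1,z]
e12 deliver 0→4: 4[part,t=1,z]
e13 deliver 0→1: 1[part,t=1,z]
e14 timeout(0): 0[coor,t=2,z]
e15 deliver 0→4: 4[part,t=2,z]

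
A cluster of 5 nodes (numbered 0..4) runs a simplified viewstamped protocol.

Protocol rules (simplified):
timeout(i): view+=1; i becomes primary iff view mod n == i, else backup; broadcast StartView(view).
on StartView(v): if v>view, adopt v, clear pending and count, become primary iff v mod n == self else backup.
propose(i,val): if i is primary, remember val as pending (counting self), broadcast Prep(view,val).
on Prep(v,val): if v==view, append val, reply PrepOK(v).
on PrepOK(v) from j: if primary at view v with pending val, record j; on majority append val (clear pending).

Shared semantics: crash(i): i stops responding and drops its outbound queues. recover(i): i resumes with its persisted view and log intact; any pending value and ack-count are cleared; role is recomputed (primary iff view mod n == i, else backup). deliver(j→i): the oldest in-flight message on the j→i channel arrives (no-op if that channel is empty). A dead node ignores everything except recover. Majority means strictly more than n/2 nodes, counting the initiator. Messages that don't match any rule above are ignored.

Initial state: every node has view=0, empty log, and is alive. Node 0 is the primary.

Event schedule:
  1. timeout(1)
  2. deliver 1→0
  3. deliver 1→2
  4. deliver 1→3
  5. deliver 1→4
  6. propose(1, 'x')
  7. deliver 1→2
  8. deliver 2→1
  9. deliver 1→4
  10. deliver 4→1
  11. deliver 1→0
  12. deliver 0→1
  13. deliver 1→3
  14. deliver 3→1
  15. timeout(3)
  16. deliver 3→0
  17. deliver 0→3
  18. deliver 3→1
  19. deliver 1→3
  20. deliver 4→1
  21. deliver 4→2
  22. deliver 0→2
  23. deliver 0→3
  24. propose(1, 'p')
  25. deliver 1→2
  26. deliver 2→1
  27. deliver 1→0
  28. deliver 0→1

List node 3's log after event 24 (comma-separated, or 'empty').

x

1. timeout(1):  <1:prim v1 ->
2. deliver 1→0:  <0:back v1 ->
3. deliver 1→2:  <2:back v1 ->
4. deliver 1→3:  <3:back v1 ->
5. deliver 1→4:  <4:back v1 ->
6. propose(1,'x'):  nop
7. deliver 1→2:  <2:back v1 x>
8. deliver 2→1:  nop
9. deliver 1→4:  <4:back v1 x>
10. deliver 4→1:  <1:prim v1 x>
11. deliver 1→0:  <0:back v1 x>
12. deliver 0→1:  nop
13. deliver 1→3:  <3:back v1 x>
14. deliver 3→1:  nop
15. timeout(3):  <3:back v2 x>
16. deliver 3→0:  <0:back v2 x>
17. deliver 0→3:  nop
18. deliver 3→1:  <1:back v2 x>
19. deliver 1→3:  nop
20. deliver 4→1:  nop
21. deliver 4→2:  nop
22. deliver 0→2:  nop
23. deliver 0→3:  nop
24. propose(1,'p'):  nop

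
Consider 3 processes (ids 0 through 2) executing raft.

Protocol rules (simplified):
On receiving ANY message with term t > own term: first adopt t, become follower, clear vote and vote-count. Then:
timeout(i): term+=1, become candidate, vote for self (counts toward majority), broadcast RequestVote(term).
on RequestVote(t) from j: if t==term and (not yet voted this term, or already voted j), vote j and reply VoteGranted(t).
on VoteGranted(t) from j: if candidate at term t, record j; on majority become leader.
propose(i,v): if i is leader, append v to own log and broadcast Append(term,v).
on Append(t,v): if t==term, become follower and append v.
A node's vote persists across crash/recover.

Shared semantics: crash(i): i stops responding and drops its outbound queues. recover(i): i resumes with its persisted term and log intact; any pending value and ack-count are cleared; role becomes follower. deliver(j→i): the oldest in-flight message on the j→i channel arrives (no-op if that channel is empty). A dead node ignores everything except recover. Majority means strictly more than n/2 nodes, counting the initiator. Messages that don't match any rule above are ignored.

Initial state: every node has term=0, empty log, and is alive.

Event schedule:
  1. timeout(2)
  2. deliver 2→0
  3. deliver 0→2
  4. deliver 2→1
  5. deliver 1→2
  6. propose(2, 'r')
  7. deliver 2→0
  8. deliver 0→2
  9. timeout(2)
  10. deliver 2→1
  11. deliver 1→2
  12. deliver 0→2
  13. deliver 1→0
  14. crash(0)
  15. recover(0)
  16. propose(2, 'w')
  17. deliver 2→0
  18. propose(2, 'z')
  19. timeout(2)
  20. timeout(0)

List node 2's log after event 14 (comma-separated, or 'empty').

[1] timeout(2) → N2(cand t1 [-])
[2] deliver 2→0 → N0(foll t1 [-])
[3] deliver 0→2 → N2(lead t1 [-])
[4] deliver 2→1 → N1(foll t1 [-])
[5] deliver 1→2 → ∅
[6] propose(2,'r') → N2(lead t1 [r])
[7] deliver 2→0 → N0(foll t1 [r])
[8] deliver 0→2 → ∅
[9] timeout(2) → N2(cand t2 [r])
[10] deliver 2→1 → N1(foll t1 [r])
[11] deliver 1→2 → ∅
[12] deliver 0→2 → ∅
[13] deliver 1→0 → ∅
[14] crash(0) → N0(✗foll t1 [r])

r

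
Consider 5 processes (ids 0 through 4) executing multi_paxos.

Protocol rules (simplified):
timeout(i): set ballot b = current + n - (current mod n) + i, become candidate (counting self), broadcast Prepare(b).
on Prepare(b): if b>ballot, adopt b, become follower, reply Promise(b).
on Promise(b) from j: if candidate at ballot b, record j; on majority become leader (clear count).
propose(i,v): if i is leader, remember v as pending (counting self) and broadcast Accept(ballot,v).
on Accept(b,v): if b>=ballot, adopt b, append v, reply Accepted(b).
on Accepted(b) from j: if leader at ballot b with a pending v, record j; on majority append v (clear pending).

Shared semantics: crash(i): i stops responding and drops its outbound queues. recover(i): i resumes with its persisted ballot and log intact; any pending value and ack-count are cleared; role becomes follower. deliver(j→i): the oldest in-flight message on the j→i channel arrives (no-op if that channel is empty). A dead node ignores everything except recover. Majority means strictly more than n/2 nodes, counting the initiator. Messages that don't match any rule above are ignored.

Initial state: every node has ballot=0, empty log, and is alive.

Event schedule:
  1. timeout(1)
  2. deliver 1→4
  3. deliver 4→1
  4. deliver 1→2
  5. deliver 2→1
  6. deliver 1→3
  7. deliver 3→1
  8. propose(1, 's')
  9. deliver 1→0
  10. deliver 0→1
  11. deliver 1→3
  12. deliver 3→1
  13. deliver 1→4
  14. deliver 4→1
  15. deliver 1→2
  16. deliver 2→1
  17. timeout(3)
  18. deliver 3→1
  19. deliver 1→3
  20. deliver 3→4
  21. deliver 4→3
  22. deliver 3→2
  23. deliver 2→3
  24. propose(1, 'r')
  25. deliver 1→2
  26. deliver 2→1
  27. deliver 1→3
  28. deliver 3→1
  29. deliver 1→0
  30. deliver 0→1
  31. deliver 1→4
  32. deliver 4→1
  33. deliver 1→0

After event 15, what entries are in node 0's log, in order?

empty

after 1 — timeout(1): n1:cand/b6/[-]
after 2 — deliver 1→4: n4:foll/b6/[-]
after 3 — deliver 4→1: ·
after 4 — deliver 1→2: n2:foll/b6/[-]
after 5 — deliver 2→1: n1:lead/b6/[-]
after 6 — deliver 1→3: n3:foll/b6/[-]
after 7 — deliver 3→1: ·
after 8 — propose(1,'s'): ·
after 9 — deliver 1→0: n0:foll/b6/[-]
after 10 — deliver 0→1: ·
after 11 — deliver 1→3: n3:foll/b6/[s]
after 12 — deliver 3→1: ·
after 13 — deliver 1→4: n4:foll/b6/[s]
after 14 — deliver 4→1: n1:lead/b6/[s]
after 15 — deliver 1→2: n2:foll/b6/[s]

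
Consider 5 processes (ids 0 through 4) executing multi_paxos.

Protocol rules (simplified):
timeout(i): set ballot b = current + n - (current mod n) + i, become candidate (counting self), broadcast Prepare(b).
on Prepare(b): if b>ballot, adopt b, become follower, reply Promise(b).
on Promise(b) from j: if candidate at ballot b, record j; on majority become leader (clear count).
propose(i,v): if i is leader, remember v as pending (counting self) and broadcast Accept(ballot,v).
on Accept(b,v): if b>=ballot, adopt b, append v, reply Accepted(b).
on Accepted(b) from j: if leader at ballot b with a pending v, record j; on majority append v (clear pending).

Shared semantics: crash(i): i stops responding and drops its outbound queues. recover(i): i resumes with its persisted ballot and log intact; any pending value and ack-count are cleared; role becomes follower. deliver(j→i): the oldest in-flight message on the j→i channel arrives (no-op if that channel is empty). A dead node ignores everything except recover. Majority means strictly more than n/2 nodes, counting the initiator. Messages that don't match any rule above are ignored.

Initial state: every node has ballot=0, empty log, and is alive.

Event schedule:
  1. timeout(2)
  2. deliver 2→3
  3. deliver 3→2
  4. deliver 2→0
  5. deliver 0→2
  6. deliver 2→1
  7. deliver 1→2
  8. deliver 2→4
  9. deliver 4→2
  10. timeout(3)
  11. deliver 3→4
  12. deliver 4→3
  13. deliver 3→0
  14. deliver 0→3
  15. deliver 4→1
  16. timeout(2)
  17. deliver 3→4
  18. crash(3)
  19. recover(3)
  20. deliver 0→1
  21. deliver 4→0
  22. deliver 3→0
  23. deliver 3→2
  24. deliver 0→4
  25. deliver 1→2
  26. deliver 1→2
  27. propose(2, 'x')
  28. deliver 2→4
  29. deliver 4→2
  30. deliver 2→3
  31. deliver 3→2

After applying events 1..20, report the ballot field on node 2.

12

1. timeout(2):  <2:cand b7 ->
2. deliver 2→3:  <3:foll b7 ->
3. deliver 3→2:  nop
4. deliver 2→0:  <0:foll b7 ->
5. deliver 0→2:  <2:lead b7 ->
6. deliver 2→1:  <1:foll b7 ->
7. deliver 1→2:  nop
8. deliver 2→4:  <4:foll b7 ->
9. deliver 4→2:  nop
10. timeout(3):  <3:cand b13 ->
11. deliver 3→4:  <4:foll b13 ->
12. deliver 4→3:  nop
13. deliver 3→0:  <0:foll b13 ->
14. deliver 0→3:  <3:lead b13 ->
15. deliver 4→1:  nop
16. timeout(2):  <2:cand b12 ->
17. deliver 3→4:  nop
18. crash(3):  <3:✗lead b13 ->
19. recover(3):  <3:foll b13 ->
20. deliver 0→1:  nop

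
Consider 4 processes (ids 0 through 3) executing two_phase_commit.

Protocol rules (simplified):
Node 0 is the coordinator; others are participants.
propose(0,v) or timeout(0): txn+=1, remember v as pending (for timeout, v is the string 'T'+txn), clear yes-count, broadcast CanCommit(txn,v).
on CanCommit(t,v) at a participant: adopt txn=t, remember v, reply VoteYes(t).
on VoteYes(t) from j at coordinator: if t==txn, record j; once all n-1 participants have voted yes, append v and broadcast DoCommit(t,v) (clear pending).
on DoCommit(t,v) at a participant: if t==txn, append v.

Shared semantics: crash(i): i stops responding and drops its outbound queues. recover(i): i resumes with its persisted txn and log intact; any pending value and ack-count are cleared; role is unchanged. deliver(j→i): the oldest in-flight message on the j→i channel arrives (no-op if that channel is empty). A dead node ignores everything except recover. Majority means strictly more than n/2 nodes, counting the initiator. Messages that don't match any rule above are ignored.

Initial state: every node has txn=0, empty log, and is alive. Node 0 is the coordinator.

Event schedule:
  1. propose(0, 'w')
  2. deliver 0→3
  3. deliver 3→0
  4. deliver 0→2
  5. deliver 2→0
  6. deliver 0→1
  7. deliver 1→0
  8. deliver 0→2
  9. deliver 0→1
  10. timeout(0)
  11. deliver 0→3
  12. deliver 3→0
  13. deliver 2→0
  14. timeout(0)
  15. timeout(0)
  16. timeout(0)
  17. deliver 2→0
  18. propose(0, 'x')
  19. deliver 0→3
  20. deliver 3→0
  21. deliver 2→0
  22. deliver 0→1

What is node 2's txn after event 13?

1. propose(0,'w'):  <0:coor t1 ->
2. deliver 0→3:  <3:part t1 ->
3. deliver 3→0:  nop
4. deliver 0→2:  <2:part t1 ->
5. deliver 2→0:  nop
6. deliver 0→1:  <1:part t1 ->
7. deliver 1→0:  <0:coor t1 w>
8. deliver 0→2:  <2:part t1 w>
9. deliver 0→1:  <1:part t1 w>
10. timeout(0):  <0:coor t2 w>
11. deliver 0→3:  <3:part t1 w>
12. deliver 3→0:  nop
13. deliver 2→0:  nop

1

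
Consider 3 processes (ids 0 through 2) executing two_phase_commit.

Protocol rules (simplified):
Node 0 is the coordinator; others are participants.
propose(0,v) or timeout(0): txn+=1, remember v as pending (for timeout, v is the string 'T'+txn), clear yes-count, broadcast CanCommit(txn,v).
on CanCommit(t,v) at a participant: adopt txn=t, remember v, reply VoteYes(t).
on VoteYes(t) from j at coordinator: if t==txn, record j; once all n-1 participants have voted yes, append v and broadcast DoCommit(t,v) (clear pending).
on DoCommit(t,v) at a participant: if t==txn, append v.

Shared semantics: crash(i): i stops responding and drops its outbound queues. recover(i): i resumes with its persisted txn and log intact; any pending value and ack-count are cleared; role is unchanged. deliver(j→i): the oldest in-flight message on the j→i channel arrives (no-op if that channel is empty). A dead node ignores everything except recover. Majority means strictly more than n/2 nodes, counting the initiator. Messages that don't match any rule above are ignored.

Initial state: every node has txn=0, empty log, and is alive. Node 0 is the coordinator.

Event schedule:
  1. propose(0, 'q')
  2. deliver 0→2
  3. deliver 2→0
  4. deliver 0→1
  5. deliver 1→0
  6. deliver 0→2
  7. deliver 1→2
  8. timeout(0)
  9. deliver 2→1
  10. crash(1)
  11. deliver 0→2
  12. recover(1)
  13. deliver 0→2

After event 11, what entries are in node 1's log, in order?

empty

step 1 propose(0,'q'): 0={coor,t=1,log=-}
step 2 deliver 0→2: 2={part,t=1,log=-}
step 3 deliver 2→0: —
step 4 deliver 0→1: 1={part,t=1,log=-}
step 5 deliver 1→0: 0={coor,t=1,log=q}
step 6 deliver 0→2: 2={part,t=1,log=q}
step 7 deliver 1→2: —
step 8 timeout(0): 0={coor,t=2,log=q}
step 9 deliver 2→1: —
step 10 crash(1): 1={✗part,t=1,log=-}
step 11 deliver 0→2: 2={part,t=2,log=q}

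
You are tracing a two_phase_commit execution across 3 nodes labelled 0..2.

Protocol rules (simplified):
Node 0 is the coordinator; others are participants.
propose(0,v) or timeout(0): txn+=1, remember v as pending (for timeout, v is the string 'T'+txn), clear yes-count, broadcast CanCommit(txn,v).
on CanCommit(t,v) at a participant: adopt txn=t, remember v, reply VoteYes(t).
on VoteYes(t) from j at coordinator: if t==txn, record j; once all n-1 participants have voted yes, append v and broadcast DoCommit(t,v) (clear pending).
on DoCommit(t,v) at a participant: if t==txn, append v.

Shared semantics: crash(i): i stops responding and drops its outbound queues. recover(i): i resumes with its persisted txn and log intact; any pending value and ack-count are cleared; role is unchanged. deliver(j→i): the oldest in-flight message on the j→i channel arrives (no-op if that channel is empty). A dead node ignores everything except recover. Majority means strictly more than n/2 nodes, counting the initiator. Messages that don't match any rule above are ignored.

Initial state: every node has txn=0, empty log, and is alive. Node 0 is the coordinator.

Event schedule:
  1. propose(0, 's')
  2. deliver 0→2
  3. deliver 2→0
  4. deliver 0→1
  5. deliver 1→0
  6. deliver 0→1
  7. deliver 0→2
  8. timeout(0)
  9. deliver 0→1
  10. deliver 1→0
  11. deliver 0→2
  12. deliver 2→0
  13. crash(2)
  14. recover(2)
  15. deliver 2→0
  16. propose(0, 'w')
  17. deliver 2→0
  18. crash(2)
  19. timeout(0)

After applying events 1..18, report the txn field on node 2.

2

step 1 propose(0,'s'): 0={coor,t=1,log=-}
step 2 deliver 0→2: 2={part,t=1,log=-}
step 3 deliver 2→0: —
step 4 deliver 0→1: 1={part,t=1,log=-}
step 5 deliver 1→0: 0={coor,t=1,log=s}
step 6 deliver 0→1: 1={part,t=1,log=s}
step 7 deliver 0→2: 2={part,t=1,log=s}
step 8 timeout(0): 0={coor,t=2,log=s}
step 9 deliver 0→1: 1={part,t=2,log=s}
step 10 deliver 1→0: —
step 11 deliver 0→2: 2={part,t=2,log=s}
step 12 deliver 2→0: 0={coor,t=2,log=s,T2}
step 13 crash(2): 2={✗part,t=2,log=s}
step 14 recover(2): 2={part,t=2,log=s}
step 15 deliver 2→0: —
step 16 propose(0,'w'): 0={coor,t=3,log=s,T2}
step 17 deliver 2→0: —
step 18 crash(2): 2={✗part,t=2,log=s}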